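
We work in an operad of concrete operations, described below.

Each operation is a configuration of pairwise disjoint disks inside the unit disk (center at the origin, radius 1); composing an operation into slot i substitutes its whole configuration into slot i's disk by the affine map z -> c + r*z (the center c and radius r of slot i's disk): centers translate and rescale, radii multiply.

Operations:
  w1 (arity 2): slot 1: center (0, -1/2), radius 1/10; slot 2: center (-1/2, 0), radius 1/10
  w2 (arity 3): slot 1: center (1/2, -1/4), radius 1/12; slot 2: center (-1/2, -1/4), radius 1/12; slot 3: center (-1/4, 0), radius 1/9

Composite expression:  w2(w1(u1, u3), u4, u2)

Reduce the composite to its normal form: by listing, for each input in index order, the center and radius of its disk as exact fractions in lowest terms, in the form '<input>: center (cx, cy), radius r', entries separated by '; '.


u1: center (1/2, -7/24), radius 1/120; u2: center (-1/4, 0), radius 1/9; u3: center (11/24, -1/4), radius 1/120; u4: center (-1/2, -1/4), radius 1/12

Below w2, radii multiply path by path; the u-disk centers shift.
u1: after 2 affine steps, its disk has center (1/2, -7/24), radius 1/120
u3: after 2 affine steps, its disk has center (11/24, -1/4), radius 1/120
u4: after 1 affine step, its disk has center (-1/2, -1/4), radius 1/12
u2: after 1 affine step, its disk has center (-1/4, 0), radius 1/9


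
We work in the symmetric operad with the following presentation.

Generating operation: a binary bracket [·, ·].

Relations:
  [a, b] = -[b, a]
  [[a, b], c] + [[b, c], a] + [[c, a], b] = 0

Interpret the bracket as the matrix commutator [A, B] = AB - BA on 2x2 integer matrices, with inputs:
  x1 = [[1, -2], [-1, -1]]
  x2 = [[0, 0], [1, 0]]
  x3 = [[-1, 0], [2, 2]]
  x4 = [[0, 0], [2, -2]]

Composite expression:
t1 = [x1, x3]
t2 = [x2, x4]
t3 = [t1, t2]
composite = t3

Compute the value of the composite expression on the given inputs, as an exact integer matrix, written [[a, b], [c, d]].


[x1, x3] = [[-4, -6], [-1, 4]]
[x2, x4] = [[0, 0], [2, 0]]
[[x1, x3], [x2, x4]] = [[-12, 0], [16, 12]]

[[-12, 0], [16, 12]]


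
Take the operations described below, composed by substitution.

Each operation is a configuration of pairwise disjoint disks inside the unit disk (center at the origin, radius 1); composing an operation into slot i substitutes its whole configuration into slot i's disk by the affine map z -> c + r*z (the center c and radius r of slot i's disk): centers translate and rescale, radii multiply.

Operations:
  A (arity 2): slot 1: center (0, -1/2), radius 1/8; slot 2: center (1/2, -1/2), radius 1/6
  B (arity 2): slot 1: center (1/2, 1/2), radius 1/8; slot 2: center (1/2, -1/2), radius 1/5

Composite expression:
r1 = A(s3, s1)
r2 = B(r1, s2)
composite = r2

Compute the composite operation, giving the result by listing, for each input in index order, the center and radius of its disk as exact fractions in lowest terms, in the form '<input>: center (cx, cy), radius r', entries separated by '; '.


s1: center (9/16, 7/16), radius 1/48; s2: center (1/2, -1/2), radius 1/5; s3: center (1/2, 7/16), radius 1/64

Below B, radii multiply path by path; the s-disk centers shift.
s3 passes through 2 substitutions, ending at center (1/2, 7/16), radius 1/64
s1 passes through 2 substitutions, ending at center (9/16, 7/16), radius 1/48
s2 passes through 1 substitution, ending at center (1/2, -1/2), radius 1/5


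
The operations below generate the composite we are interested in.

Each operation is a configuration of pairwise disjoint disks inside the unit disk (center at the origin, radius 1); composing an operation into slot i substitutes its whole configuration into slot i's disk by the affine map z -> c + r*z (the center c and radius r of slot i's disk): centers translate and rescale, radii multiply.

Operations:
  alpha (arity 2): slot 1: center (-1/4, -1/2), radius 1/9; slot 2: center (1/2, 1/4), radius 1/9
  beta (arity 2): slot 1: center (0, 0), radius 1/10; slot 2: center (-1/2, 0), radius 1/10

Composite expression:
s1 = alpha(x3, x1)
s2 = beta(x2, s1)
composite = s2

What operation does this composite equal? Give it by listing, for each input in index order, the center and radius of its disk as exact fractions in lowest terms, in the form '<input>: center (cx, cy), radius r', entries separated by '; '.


x1: center (-9/20, 1/40), radius 1/90; x2: center (0, 0), radius 1/10; x3: center (-21/40, -1/20), radius 1/90

Only the slot chain above each x matters under beta; compose those maps.
for x2, the 1-step affine chain lands on center (0, 0), radius 1/10
for x3, the 2-step affine chain lands on center (-21/40, -1/20), radius 1/90
for x1, the 2-step affine chain lands on center (-9/20, 1/40), radius 1/90


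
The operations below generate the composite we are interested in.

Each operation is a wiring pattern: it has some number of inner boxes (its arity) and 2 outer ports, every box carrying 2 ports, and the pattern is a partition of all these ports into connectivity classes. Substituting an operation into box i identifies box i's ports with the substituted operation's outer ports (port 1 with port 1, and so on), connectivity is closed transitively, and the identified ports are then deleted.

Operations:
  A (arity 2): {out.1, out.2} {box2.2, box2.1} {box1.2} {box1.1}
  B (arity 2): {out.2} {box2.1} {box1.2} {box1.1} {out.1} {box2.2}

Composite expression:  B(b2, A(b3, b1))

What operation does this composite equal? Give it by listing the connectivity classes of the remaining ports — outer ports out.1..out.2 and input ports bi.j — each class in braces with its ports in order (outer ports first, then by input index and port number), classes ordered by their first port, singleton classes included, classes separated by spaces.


Treat the ports identified at B as solder joints: merge, then drop.
the subtree at A composes to {out.1, out.2} {b1.1, b1.2} {b3.1} {b3.2} on (b3, b1); out.j = own outer ports
the subtree at B composes to {out.1} {out.2} {b1.1, b1.2} {b2.1} {b2.2} {b3.1} {b3.2} on (b2, b3, b1); out.j = own outer ports

{out.1} {out.2} {b1.1, b1.2} {b2.1} {b2.2} {b3.1} {b3.2}


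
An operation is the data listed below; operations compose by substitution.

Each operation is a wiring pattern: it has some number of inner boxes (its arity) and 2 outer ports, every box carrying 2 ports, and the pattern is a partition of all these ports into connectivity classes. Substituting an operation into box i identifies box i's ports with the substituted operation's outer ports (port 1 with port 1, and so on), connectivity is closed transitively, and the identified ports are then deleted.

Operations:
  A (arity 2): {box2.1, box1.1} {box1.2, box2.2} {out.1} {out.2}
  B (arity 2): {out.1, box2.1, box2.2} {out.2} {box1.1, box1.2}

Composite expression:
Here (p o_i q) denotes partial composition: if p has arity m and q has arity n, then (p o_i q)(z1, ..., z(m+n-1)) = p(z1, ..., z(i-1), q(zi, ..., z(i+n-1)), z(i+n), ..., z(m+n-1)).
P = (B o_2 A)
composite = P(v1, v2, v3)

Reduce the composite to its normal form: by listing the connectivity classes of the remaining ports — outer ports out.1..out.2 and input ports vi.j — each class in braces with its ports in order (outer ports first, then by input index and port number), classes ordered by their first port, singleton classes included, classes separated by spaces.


{out.1} {out.2} {v1.1, v1.2} {v2.1, v3.1} {v2.2, v3.2}

Reachability decides: close wires over B-identified ports.
composing A on (v2, v3), with out.j its own outer ports: {out.1} {out.2} {v2.1, v3.1} {v2.2, v3.2}
composing B on (v1, v2, v3), with out.j its own outer ports: {out.1} {out.2} {v1.1, v1.2} {v2.1, v3.1} {v2.2, v3.2}


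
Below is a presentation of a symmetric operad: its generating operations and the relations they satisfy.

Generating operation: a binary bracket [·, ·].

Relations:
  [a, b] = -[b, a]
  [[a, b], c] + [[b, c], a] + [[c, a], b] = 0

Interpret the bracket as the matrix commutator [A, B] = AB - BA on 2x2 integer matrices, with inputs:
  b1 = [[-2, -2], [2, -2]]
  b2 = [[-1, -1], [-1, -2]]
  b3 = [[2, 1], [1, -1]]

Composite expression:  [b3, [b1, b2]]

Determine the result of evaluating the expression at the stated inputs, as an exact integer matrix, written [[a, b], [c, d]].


[[0, -2], [2, 0]]

[b1, b2] = [[4, 2], [2, -4]]
[b3, [b1, b2]] = [[0, -2], [2, 0]]


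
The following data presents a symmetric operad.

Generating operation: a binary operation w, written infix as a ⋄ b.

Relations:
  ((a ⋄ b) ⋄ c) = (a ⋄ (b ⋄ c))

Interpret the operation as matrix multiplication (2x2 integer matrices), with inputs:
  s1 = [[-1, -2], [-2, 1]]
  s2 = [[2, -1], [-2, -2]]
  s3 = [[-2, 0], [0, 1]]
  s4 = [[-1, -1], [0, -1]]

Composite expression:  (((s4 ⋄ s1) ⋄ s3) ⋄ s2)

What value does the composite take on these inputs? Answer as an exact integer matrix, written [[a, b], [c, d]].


[[-14, 4], [-6, 6]]

(s4 ⋄ s1) = [[3, 1], [2, -1]]
((s4 ⋄ s1) ⋄ s3) = [[-6, 1], [-4, -1]]
(((s4 ⋄ s1) ⋄ s3) ⋄ s2) = [[-14, 4], [-6, 6]]


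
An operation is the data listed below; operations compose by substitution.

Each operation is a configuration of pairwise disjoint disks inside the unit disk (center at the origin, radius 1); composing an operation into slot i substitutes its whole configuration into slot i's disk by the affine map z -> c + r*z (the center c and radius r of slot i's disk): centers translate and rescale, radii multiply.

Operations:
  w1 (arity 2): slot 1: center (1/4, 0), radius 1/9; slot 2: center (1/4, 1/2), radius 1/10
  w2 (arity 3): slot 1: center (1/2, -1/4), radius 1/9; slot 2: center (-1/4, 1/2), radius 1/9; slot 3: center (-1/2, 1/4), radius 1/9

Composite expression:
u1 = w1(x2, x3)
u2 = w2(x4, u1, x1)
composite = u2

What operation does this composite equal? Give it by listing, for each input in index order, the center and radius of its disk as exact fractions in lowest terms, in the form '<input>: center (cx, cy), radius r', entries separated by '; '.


x1: center (-1/2, 1/4), radius 1/9; x2: center (-2/9, 1/2), radius 1/81; x3: center (-2/9, 5/9), radius 1/90; x4: center (1/2, -1/4), radius 1/9

Only the slot chain above each x matters under w2; compose those maps.
tracing x4 down its 1-map path: center (1/2, -1/4), radius 1/9
tracing x2 down its 2-map path: center (-2/9, 1/2), radius 1/81
tracing x3 down its 2-map path: center (-2/9, 5/9), radius 1/90
tracing x1 down its 1-map path: center (-1/2, 1/4), radius 1/9


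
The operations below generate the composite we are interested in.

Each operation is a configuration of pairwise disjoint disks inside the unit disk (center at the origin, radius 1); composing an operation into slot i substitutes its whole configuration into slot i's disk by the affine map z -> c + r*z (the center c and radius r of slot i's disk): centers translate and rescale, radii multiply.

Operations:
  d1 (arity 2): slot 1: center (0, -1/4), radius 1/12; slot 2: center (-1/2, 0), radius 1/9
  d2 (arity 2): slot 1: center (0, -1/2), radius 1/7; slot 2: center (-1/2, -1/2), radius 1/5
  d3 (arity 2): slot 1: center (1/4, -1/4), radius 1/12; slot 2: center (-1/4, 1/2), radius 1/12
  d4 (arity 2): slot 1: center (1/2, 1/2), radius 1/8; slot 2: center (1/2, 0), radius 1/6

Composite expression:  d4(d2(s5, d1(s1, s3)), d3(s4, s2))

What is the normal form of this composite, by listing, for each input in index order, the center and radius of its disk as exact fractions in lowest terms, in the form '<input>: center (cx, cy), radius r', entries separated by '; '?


Nesting under d4 composes maps z -> c + r*z down each s-path.
s5 passes through 2 substitutions, ending at center (1/2, 7/16), radius 1/56
s1 passes through 3 substitutions, ending at center (7/16, 69/160), radius 1/480
s3 passes through 3 substitutions, ending at center (17/40, 7/16), radius 1/360
s4 passes through 2 substitutions, ending at center (13/24, -1/24), radius 1/72
s2 passes through 2 substitutions, ending at center (11/24, 1/12), radius 1/72

s1: center (7/16, 69/160), radius 1/480; s2: center (11/24, 1/12), radius 1/72; s3: center (17/40, 7/16), radius 1/360; s4: center (13/24, -1/24), radius 1/72; s5: center (1/2, 7/16), radius 1/56


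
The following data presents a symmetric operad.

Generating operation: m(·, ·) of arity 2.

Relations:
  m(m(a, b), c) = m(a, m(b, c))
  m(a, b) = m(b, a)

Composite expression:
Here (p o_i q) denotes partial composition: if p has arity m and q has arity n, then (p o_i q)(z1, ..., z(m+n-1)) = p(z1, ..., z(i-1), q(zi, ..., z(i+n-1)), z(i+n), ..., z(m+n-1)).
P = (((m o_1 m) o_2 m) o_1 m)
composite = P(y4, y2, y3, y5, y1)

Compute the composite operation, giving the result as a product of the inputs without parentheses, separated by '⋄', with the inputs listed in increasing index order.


With m associative and commutative, the y-input set is all that matters.
m(y4, y2) spells out as y4 ⋄ y2
m(y3, y5) spells out as y3 ⋄ y5
m(m(y4, y2), m(y3, y5)) spells out as y4 ⋄ y2 ⋄ y3 ⋄ y5
m(m(m(y4, y2), m(y3, y5)), y1) spells out as y4 ⋄ y2 ⋄ y3 ⋄ y5 ⋄ y1
putting the inputs in ascending order: y1 ⋄ y2 ⋄ y3 ⋄ y4 ⋄ y5

y1 ⋄ y2 ⋄ y3 ⋄ y4 ⋄ y5


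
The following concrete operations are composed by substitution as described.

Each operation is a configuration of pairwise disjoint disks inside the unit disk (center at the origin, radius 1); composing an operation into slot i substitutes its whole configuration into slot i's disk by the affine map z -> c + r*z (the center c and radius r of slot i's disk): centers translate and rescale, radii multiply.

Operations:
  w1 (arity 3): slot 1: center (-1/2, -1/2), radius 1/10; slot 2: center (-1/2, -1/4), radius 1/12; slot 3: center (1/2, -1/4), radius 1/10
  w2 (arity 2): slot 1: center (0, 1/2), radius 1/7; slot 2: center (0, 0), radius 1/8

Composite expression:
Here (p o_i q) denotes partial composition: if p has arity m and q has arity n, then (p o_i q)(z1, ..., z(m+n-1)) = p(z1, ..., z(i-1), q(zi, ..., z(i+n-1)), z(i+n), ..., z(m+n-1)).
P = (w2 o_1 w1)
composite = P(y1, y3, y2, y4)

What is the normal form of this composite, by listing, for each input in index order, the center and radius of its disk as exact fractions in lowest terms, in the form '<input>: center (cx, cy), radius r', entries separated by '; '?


y1: center (-1/14, 3/7), radius 1/70; y2: center (1/14, 13/28), radius 1/70; y3: center (-1/14, 13/28), radius 1/84; y4: center (0, 0), radius 1/8


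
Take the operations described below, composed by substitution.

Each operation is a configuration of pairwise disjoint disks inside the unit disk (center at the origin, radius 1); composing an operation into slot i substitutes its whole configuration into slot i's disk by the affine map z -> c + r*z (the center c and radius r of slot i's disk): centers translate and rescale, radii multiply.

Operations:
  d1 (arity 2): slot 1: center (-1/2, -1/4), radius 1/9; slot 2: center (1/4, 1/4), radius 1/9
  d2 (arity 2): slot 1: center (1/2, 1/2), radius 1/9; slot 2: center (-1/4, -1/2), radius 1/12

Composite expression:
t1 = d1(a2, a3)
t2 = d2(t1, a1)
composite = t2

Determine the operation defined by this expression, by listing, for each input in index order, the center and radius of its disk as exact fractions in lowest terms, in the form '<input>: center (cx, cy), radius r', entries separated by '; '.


a1: center (-1/4, -1/2), radius 1/12; a2: center (4/9, 17/36), radius 1/81; a3: center (19/36, 19/36), radius 1/81

Follow each a-input down from d2: c' goes to c + r*c', radius to r*r'.
tracing a2 down its 2-map path: center (4/9, 17/36), radius 1/81
tracing a3 down its 2-map path: center (19/36, 19/36), radius 1/81
tracing a1 down its 1-map path: center (-1/4, -1/2), radius 1/12


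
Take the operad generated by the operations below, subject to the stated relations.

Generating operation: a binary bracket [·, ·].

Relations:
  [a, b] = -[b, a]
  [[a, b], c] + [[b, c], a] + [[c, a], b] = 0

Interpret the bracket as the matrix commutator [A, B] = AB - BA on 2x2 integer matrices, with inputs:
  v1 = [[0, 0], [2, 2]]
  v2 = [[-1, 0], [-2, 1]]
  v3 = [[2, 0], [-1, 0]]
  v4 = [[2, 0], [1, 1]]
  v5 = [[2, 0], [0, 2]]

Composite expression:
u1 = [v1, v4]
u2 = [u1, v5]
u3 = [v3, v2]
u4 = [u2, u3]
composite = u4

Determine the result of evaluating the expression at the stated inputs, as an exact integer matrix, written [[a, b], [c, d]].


[[0, 0], [0, 0]]


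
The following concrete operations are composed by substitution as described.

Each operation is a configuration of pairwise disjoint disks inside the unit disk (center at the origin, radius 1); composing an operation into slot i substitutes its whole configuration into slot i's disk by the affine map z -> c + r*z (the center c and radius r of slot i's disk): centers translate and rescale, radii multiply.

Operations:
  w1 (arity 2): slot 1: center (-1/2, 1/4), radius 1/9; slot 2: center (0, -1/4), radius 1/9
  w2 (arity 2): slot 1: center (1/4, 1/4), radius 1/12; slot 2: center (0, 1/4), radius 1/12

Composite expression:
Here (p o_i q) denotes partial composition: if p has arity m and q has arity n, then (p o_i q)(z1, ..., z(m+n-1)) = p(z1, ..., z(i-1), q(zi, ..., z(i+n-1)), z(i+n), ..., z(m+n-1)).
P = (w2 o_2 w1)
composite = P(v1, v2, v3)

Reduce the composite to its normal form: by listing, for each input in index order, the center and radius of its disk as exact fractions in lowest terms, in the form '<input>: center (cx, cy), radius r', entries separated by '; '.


v1: center (1/4, 1/4), radius 1/12; v2: center (-1/24, 13/48), radius 1/108; v3: center (0, 11/48), radius 1/108


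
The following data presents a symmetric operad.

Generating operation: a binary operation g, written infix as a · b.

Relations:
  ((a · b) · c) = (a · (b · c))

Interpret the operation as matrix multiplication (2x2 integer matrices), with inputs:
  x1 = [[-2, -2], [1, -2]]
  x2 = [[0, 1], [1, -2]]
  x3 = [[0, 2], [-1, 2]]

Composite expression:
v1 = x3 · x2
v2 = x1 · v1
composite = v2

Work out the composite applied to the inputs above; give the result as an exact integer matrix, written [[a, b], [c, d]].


[[-8, 18], [-2, 6]]

(x3 · x2) = [[2, -4], [2, -5]]
(x1 · (x3 · x2)) = [[-8, 18], [-2, 6]]


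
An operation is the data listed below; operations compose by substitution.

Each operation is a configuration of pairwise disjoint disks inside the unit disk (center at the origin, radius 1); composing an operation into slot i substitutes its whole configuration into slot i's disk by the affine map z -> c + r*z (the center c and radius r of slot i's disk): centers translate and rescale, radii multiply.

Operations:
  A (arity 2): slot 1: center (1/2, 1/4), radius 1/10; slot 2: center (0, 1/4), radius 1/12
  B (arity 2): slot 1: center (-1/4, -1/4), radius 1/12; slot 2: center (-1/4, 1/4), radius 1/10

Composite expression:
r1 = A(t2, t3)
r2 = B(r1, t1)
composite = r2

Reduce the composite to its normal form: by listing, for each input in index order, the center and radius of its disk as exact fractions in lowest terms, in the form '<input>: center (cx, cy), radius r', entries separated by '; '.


t1: center (-1/4, 1/4), radius 1/10; t2: center (-5/24, -11/48), radius 1/120; t3: center (-1/4, -11/48), radius 1/144

Each t-disk chains the slot maps above it in B; radii multiply.
tracing t2 down its 2-map path: center (-5/24, -11/48), radius 1/120
tracing t3 down its 2-map path: center (-1/4, -11/48), radius 1/144
tracing t1 down its 1-map path: center (-1/4, 1/4), radius 1/10


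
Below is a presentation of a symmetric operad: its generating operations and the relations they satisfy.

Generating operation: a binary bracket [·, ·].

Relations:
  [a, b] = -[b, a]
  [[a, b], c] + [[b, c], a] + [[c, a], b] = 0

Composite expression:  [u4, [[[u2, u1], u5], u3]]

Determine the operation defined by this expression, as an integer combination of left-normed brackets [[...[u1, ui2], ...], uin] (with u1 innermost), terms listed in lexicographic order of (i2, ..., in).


[[[[u1, u2], u5], u3], u4]


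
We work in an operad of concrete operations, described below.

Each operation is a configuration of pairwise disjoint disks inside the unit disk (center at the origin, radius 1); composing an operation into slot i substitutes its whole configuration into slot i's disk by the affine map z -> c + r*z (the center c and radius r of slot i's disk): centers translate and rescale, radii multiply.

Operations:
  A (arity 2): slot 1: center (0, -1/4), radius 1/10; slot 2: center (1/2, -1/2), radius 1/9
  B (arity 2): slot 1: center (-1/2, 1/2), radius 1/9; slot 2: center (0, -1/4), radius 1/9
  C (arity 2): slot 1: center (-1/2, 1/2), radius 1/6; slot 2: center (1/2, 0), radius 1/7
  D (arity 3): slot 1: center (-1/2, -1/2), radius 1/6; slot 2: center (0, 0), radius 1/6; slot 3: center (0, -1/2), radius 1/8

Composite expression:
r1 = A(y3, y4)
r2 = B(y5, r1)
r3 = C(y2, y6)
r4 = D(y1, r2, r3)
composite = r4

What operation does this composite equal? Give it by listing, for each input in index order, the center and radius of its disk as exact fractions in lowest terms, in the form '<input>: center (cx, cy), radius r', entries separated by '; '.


y1: center (-1/2, -1/2), radius 1/6; y2: center (-1/16, -7/16), radius 1/48; y3: center (0, -5/108), radius 1/540; y4: center (1/108, -11/216), radius 1/486; y5: center (-1/12, 1/12), radius 1/54; y6: center (1/16, -1/2), radius 1/56

Nesting under D composes maps z -> c + r*z down each y-path.
tracing y1 down its 1-map path: center (-1/2, -1/2), radius 1/6
tracing y5 down its 2-map path: center (-1/12, 1/12), radius 1/54
tracing y3 down its 3-map path: center (0, -5/108), radius 1/540
tracing y4 down its 3-map path: center (1/108, -11/216), radius 1/486
tracing y2 down its 2-map path: center (-1/16, -7/16), radius 1/48
tracing y6 down its 2-map path: center (1/16, -1/2), radius 1/56


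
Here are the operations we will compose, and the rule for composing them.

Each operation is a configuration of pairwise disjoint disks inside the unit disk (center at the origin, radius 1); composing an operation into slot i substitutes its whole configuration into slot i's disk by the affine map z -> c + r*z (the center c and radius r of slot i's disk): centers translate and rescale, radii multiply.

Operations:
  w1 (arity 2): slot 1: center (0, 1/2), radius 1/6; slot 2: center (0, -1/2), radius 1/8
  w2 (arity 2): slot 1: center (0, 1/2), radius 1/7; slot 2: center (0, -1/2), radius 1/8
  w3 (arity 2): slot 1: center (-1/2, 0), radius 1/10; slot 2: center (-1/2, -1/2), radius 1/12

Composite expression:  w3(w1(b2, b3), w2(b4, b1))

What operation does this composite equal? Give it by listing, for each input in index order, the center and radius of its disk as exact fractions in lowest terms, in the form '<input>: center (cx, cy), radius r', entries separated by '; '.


b1: center (-1/2, -13/24), radius 1/96; b2: center (-1/2, 1/20), radius 1/60; b3: center (-1/2, -1/20), radius 1/80; b4: center (-1/2, -11/24), radius 1/84


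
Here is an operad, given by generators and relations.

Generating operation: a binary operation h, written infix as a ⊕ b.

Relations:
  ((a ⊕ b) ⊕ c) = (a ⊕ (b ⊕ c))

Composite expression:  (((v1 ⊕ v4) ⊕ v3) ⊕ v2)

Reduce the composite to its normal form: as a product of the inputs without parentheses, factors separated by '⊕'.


v1 ⊕ v4 ⊕ v3 ⊕ v2


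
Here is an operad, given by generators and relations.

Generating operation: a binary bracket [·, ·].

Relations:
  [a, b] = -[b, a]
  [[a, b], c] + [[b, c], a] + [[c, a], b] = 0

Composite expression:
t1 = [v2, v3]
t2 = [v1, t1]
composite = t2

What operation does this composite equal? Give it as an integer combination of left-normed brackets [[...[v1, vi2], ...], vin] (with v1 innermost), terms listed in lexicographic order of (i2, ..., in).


[[v1, v2], v3] - [[v1, v3], v2]

Left-normed coefficients sit on the v1-initial expansion words.
Composite bracket: [v1, [v2, v3]]
Each bracket splits as ab - ba, giving 4 signed words (2^2 = 4).
Collect the words opening with v1:
  from v1v2v3, sign +1: term +[[v1, v2], v3]
  from v1v3v2, sign -1: term -[[v1, v3], v2]


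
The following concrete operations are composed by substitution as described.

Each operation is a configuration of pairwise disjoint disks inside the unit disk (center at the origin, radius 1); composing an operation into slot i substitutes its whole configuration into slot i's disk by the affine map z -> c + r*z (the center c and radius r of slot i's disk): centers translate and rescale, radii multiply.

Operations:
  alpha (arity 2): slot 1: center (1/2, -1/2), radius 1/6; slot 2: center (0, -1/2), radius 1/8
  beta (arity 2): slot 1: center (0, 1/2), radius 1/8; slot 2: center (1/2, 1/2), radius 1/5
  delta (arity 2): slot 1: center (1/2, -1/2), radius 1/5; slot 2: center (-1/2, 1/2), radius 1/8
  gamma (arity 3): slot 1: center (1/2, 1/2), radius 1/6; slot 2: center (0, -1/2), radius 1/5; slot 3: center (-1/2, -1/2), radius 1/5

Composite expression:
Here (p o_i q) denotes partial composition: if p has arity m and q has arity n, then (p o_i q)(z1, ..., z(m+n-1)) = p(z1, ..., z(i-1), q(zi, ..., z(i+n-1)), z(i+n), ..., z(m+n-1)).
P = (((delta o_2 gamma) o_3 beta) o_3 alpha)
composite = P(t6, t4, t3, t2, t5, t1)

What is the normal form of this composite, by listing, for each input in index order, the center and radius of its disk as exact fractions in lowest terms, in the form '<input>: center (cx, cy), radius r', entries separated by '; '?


Nesting under delta composes maps z -> c + r*z down each t-path.
input t6: applying the 1 nested substitution gives center (1/2, -1/2), radius 1/5
input t4: applying the 2 nested substitutions gives center (-7/16, 9/16), radius 1/48
input t3: applying the 4 nested substitutions gives center (-319/640, 287/640), radius 1/1920
input t2: applying the 4 nested substitutions gives center (-1/2, 287/640), radius 1/2560
input t5: applying the 3 nested substitutions gives center (-39/80, 9/20), radius 1/200
input t1: applying the 2 nested substitutions gives center (-9/16, 7/16), radius 1/40

t1: center (-9/16, 7/16), radius 1/40; t2: center (-1/2, 287/640), radius 1/2560; t3: center (-319/640, 287/640), radius 1/1920; t4: center (-7/16, 9/16), radius 1/48; t5: center (-39/80, 9/20), radius 1/200; t6: center (1/2, -1/2), radius 1/5


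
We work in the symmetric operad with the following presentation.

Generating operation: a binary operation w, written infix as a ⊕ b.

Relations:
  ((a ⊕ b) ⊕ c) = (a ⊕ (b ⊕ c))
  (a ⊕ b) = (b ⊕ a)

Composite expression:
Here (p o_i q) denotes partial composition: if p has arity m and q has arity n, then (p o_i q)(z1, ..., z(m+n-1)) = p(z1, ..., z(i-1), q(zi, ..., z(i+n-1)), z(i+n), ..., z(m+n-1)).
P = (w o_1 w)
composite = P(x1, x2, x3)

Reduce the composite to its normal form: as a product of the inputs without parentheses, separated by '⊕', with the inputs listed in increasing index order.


Shape and order are irrelevant to w; the x-input set decides.
(x1 ⊕ x2) flattens to x1 ⊕ x2
((x1 ⊕ x2) ⊕ x3) flattens to x1 ⊕ x2 ⊕ x3
rearranged into index order: x1 ⊕ x2 ⊕ x3

x1 ⊕ x2 ⊕ x3


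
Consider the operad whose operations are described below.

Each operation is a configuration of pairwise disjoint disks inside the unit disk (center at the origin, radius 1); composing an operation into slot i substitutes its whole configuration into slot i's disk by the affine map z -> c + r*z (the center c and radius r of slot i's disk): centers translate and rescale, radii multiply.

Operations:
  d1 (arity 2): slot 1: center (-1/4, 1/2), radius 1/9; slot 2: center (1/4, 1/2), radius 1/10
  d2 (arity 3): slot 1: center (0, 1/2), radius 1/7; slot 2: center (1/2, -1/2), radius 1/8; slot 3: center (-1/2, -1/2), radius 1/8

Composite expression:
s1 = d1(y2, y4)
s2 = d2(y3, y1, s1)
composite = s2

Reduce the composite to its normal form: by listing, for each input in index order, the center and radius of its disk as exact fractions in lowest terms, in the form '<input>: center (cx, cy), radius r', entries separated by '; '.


y1: center (1/2, -1/2), radius 1/8; y2: center (-17/32, -7/16), radius 1/72; y3: center (0, 1/2), radius 1/7; y4: center (-15/32, -7/16), radius 1/80


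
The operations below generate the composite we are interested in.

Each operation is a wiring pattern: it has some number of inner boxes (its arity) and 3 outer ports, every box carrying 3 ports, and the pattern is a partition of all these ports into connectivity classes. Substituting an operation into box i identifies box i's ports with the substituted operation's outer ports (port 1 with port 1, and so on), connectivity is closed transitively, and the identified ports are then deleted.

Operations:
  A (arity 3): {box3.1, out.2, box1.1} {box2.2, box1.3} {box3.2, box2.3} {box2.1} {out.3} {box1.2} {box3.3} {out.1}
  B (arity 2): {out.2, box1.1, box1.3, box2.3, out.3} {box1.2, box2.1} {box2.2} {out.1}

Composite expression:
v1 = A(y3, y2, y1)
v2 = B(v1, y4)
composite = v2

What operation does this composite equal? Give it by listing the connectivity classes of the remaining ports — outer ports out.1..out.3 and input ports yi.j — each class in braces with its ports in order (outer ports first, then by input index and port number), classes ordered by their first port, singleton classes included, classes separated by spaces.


{out.1} {out.2, out.3, y4.3} {y1.1, y3.1, y4.1} {y1.2, y2.3} {y1.3} {y2.1} {y2.2, y3.3} {y3.2} {y4.2}

Connectivity passes through glued B-boundaries; trace each wire chain.
the subtree at A composes to {out.1} {out.2, y1.1, y3.1} {out.3} {y1.2, y2.3} {y1.3} {y2.1} {y2.2, y3.3} {y3.2} on (y3, y2, y1); out.j = own outer ports
the subtree at B composes to {out.1} {out.2, out.3, y4.3} {y1.1, y3.1, y4.1} {y1.2, y2.3} {y1.3} {y2.1} {y2.2, y3.3} {y3.2} {y4.2} on (y3, y2, y1, y4); out.j = own outer ports


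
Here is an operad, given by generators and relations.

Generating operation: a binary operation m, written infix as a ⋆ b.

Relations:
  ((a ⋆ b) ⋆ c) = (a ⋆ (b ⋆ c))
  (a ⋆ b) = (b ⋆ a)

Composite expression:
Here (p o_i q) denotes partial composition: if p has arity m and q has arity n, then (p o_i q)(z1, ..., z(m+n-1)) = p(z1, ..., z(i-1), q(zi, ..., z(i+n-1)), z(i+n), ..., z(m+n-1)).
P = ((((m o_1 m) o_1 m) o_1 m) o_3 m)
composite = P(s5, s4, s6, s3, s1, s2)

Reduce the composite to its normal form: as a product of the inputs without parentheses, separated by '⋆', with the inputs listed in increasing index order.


s1 ⋆ s2 ⋆ s3 ⋆ s4 ⋆ s5 ⋆ s6


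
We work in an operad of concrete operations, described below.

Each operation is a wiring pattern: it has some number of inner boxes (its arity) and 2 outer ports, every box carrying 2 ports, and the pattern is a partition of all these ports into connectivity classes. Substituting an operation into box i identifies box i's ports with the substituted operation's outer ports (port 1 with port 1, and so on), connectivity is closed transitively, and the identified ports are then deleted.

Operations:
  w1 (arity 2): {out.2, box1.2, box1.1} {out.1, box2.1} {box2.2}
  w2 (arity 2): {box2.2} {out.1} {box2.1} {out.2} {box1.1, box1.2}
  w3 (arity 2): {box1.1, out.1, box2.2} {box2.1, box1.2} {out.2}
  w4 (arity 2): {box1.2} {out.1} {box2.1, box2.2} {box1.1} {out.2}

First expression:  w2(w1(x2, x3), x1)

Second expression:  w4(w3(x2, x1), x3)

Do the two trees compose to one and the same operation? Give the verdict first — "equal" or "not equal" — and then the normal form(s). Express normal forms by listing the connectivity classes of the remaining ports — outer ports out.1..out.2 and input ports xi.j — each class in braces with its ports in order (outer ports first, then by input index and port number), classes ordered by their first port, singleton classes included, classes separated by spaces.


not equal; the first gives {out.1} {out.2} {x1.1} {x1.2} {x2.1, x2.2, x3.1} {x3.2} and the second {out.1} {out.2} {x1.1, x2.2} {x1.2, x2.1} {x3.1, x3.2}

The first expression, normalized: {out.1} {out.2} {x1.1} {x1.2} {x2.1, x2.2, x3.1} {x3.2}
The second expression, normalized: {out.1} {out.2} {x1.1, x2.2} {x1.2, x2.1} {x3.1, x3.2}
The forms do not match — not equal.


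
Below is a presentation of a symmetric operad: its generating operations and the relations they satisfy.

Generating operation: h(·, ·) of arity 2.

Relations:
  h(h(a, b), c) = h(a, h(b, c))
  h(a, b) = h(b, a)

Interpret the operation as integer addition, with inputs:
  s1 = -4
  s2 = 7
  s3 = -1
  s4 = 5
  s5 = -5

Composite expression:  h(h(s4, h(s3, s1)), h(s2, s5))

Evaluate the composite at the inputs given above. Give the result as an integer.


2

h(s3, s1) = -5
h(s4, h(s3, s1)) = 0
h(s2, s5) = 2
h(h(s4, h(s3, s1)), h(s2, s5)) = 2


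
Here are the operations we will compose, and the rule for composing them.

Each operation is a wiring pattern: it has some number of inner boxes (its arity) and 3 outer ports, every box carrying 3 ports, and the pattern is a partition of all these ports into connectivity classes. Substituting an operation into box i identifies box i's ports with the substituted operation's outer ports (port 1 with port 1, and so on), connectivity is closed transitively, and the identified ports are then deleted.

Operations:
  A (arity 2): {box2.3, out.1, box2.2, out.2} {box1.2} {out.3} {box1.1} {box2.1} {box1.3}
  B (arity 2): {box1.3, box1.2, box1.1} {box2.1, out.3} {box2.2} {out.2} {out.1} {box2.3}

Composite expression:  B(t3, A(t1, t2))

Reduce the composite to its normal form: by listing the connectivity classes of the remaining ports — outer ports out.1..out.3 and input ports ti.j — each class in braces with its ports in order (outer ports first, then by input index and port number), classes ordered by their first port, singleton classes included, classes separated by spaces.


Reachability decides: close wires over B-identified ports.
after A, the pattern on (t1, t2) reads {out.1, out.2, t2.2, t2.3} {out.3} {t1.1} {t1.2} {t1.3} {t2.1} (out.j = its outer ports)
after B, the pattern on (t3, t1, t2) reads {out.1} {out.2} {out.3, t2.2, t2.3} {t1.1} {t1.2} {t1.3} {t2.1} {t3.1, t3.2, t3.3} (out.j = its outer ports)

{out.1} {out.2} {out.3, t2.2, t2.3} {t1.1} {t1.2} {t1.3} {t2.1} {t3.1, t3.2, t3.3}


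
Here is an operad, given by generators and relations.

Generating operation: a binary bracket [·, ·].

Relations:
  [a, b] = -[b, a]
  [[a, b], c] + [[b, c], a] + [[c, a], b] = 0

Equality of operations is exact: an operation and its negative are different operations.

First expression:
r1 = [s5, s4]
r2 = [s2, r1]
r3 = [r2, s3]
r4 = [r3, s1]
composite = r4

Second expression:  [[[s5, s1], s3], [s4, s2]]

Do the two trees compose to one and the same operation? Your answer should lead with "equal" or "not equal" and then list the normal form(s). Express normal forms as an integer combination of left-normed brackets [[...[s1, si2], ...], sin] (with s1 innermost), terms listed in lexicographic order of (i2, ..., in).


not equal — first [[[[s1, s2], s4], s5], s3] - [[[[s1, s2], s5], s4], s3] - [[[[s1, s3], s2], s4], s5] + [[[[s1, s3], s2], s5], s4] + [[[[s1, s3], s4], s5], s2] - [[[[s1, s3], s5], s4], s2] - [[[[s1, s4], s5], s2], s3] + [[[[s1, s5], s4], s2], s3], second [[[[s1, s5], s3], s2], s4] - [[[[s1, s5], s3], s4], s2]

In normal form, the first expression is [[[[s1, s2], s4], s5], s3] - [[[[s1, s2], s5], s4], s3] - [[[[s1, s3], s2], s4], s5] + [[[[s1, s3], s2], s5], s4] + [[[[s1, s3], s4], s5], s2] - [[[[s1, s3], s5], s4], s2] - [[[[s1, s4], s5], s2], s3] + [[[[s1, s5], s4], s2], s3]
In normal form, the second expression is [[[[s1, s5], s3], s2], s4] - [[[[s1, s5], s3], s4], s2]
Different reductions; not equal.


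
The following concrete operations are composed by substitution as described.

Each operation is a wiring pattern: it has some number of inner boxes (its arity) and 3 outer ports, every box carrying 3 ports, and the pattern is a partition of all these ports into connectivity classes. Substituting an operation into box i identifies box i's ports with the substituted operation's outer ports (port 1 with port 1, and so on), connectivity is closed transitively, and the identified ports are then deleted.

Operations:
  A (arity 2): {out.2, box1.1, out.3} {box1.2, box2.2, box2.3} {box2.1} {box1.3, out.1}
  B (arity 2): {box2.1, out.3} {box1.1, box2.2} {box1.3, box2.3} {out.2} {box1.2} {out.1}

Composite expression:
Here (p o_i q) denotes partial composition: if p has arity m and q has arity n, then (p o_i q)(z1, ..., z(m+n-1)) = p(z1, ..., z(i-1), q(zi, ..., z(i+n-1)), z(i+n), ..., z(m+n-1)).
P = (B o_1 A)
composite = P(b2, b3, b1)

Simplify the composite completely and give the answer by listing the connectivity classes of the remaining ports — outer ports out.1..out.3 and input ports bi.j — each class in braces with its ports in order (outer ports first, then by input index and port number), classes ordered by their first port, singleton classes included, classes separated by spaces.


{out.1} {out.2} {out.3, b1.1} {b1.2, b2.3} {b1.3, b2.1} {b2.2, b3.2, b3.3} {b3.1}

Two ports join when wires chain via B-identified ports.
A over (b2, b3) gives {out.1, b2.3} {out.2, out.3, b2.1} {b2.2, b3.2, b3.3} {b3.1}, out.j being that stage's outer ports
B over (b2, b3, b1) gives {out.1} {out.2} {out.3, b1.1} {b1.2, b2.3} {b1.3, b2.1} {b2.2, b3.2, b3.3} {b3.1}, out.j being that stage's outer ports


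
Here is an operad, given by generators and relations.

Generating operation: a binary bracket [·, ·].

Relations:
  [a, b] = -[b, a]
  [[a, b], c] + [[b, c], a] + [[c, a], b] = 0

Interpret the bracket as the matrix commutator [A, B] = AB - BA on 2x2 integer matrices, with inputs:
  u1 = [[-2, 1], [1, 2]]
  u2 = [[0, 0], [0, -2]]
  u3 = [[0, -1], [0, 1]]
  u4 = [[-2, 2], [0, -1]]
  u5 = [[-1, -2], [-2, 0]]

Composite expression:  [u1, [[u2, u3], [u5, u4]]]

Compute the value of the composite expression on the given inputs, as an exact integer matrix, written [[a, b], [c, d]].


[[-16, -56], [-8, 16]]

[u2, u3] = [[0, -2], [0, 0]]
[u5, u4] = [[4, -4], [2, -4]]
[[u2, u3], [u5, u4]] = [[-4, 16], [0, 4]]
[u1, [[u2, u3], [u5, u4]]] = [[-16, -56], [-8, 16]]


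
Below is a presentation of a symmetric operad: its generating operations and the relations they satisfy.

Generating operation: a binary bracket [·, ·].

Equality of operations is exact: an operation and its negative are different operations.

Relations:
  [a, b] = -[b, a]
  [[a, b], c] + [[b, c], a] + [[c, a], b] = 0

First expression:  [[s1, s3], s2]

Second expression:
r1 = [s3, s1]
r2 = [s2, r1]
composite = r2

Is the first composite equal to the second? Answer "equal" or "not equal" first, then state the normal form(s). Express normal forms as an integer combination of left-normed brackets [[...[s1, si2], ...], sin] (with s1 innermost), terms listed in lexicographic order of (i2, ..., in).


equal; the common form is [[s1, s3], s2]

The first expression, normalized: [[s1, s3], s2]
The second expression, normalized: [[s1, s3], s2]
One common form — equal.


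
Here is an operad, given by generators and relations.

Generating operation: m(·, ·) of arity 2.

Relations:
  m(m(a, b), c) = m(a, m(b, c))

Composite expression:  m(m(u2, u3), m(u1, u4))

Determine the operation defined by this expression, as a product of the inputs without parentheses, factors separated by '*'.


All parenthesizations of m agree; list the u-inputs left to right.
m(u2, u3) unparenthesizes to u2 * u3
m(u1, u4) unparenthesizes to u1 * u4
m(m(u2, u3), m(u1, u4)) unparenthesizes to u2 * u3 * u1 * u4

u2 * u3 * u1 * u4


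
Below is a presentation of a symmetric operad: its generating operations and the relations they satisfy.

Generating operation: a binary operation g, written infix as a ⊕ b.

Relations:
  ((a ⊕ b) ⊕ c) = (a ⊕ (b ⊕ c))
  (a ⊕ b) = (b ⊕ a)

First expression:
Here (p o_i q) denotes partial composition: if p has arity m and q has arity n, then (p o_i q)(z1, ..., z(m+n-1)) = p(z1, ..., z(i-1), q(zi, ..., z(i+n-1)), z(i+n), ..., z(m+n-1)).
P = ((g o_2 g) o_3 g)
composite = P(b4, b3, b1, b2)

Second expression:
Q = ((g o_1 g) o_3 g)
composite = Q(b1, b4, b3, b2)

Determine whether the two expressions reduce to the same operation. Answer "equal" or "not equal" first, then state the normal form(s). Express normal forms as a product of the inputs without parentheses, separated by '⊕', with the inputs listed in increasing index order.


equal; the common form is b1 ⊕ b2 ⊕ b3 ⊕ b4
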